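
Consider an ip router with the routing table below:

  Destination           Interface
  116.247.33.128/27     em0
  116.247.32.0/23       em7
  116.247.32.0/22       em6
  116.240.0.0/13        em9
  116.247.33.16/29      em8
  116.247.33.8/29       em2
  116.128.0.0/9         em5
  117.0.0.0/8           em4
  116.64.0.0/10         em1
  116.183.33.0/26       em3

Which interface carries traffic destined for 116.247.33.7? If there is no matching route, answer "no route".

em7

Routes whose prefix contains 116.247.33.7:
  116.128.0.0/9 (116.128.0.0 - 116.255.255.255) -> em5
  116.240.0.0/13 (116.240.0.0 - 116.247.255.255) -> em9
  116.247.32.0/22 (116.247.32.0 - 116.247.35.255) -> em6
  116.247.32.0/23 (116.247.32.0 - 116.247.33.255) -> em7
More-specific entries that do NOT match:
  116.247.33.16/29 (116.247.33.16 - 116.247.33.23) does not contain 116.247.33.7
  116.247.33.8/29 (116.247.33.8 - 116.247.33.15) does not contain 116.247.33.7
  116.247.33.128/27 (116.247.33.128 - 116.247.33.159) does not contain 116.247.33.7
  116.183.33.0/26 (116.183.33.0 - 116.183.33.63) does not contain 116.247.33.7
Longest matching prefix is /23 -> interface em7.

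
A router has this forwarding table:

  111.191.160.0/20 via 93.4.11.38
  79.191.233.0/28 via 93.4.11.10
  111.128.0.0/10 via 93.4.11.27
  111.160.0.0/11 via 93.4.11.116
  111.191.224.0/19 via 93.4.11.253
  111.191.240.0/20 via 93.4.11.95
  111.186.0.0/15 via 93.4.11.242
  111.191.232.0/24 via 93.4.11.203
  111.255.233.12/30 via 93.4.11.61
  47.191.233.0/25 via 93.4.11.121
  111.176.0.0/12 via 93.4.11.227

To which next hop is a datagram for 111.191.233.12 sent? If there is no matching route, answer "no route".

Routes whose prefix contains 111.191.233.12:
  111.128.0.0/10 (111.128.0.0 - 111.191.255.255) -> 93.4.11.27
  111.160.0.0/11 (111.160.0.0 - 111.191.255.255) -> 93.4.11.116
  111.176.0.0/12 (111.176.0.0 - 111.191.255.255) -> 93.4.11.227
  111.191.224.0/19 (111.191.224.0 - 111.191.255.255) -> 93.4.11.253
More-specific entries that do NOT match:
  111.255.233.12/30 (111.255.233.12 - 111.255.233.15) does not contain 111.191.233.12
  79.191.233.0/28 (79.191.233.0 - 79.191.233.15) does not contain 111.191.233.12
  47.191.233.0/25 (47.191.233.0 - 47.191.233.127) does not contain 111.191.233.12
  111.191.232.0/24 (111.191.232.0 - 111.191.232.255) does not contain 111.191.233.12
  111.191.160.0/20 (111.191.160.0 - 111.191.175.255) does not contain 111.191.233.12
  111.191.240.0/20 (111.191.240.0 - 111.191.255.255) does not contain 111.191.233.12
Longest matching prefix is /19 -> next hop 93.4.11.253.

93.4.11.253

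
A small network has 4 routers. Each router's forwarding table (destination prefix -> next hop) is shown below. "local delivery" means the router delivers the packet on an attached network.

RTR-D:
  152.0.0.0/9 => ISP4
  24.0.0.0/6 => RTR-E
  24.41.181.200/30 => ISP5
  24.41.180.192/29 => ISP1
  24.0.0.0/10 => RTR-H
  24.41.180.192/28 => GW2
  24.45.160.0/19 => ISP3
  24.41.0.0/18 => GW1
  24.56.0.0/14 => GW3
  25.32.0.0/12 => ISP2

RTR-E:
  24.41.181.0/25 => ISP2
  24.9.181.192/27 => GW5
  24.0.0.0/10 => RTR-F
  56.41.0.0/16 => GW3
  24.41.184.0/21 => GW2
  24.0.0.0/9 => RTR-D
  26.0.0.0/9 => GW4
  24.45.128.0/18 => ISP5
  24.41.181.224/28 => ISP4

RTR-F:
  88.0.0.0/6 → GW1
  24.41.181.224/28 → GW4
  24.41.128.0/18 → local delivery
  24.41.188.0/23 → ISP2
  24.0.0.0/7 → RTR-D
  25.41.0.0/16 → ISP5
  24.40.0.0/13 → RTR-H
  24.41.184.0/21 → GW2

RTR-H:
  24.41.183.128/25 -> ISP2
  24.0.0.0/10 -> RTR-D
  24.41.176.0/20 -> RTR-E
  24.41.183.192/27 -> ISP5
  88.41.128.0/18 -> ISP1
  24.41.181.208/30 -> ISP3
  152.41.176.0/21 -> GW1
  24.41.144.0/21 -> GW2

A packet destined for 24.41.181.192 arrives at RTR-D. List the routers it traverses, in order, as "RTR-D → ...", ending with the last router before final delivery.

At RTR-D: longest match for 24.41.181.192 is 24.0.0.0/10 -> RTR-H
At RTR-H: longest match for 24.41.181.192 is 24.41.176.0/20 -> RTR-E
At RTR-E: longest match for 24.41.181.192 is 24.0.0.0/10 -> RTR-F
At RTR-F: longest match for 24.41.181.192 is 24.41.128.0/18 -> local delivery

RTR-D → RTR-H → RTR-E → RTR-F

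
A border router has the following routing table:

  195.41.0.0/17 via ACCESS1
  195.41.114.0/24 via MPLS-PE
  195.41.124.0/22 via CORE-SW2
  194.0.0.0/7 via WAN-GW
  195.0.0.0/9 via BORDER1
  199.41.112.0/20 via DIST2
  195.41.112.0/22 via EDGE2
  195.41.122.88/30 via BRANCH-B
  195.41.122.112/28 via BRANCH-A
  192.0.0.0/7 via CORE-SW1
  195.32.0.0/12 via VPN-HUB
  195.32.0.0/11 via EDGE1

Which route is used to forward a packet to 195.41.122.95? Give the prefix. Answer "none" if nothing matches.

Entries matching 195.41.122.95:
  194.0.0.0/7 (194.0.0.0 - 195.255.255.255)
  195.0.0.0/9 (195.0.0.0 - 195.127.255.255)
  195.32.0.0/11 (195.32.0.0 - 195.63.255.255)
  195.32.0.0/12 (195.32.0.0 - 195.47.255.255)
  195.41.0.0/17 (195.41.0.0 - 195.41.127.255)
Most specific is 195.41.0.0/17.

195.41.0.0/17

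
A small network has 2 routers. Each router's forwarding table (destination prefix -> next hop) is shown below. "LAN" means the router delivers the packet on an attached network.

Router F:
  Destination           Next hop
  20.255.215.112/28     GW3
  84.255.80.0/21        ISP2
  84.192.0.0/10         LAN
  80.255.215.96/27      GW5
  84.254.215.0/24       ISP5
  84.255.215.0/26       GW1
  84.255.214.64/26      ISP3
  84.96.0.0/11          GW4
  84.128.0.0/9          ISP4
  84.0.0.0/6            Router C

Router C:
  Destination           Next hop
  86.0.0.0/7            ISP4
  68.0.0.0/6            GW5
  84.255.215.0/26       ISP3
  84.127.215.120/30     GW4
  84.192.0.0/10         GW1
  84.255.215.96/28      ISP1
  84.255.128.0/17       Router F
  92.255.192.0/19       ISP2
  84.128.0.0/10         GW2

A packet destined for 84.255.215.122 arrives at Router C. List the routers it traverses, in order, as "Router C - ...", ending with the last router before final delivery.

At Router C: longest match for 84.255.215.122 is 84.255.128.0/17 -> Router F
At Router F: longest match for 84.255.215.122 is 84.192.0.0/10 -> LAN

Router C - Router F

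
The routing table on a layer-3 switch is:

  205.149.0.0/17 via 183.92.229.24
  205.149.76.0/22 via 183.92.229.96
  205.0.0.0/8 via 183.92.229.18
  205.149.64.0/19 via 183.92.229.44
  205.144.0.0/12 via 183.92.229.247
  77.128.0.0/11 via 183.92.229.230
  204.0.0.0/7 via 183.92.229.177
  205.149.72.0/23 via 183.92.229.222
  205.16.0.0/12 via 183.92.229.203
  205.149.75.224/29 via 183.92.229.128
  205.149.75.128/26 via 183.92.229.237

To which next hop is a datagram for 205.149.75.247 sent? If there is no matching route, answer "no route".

Routes whose prefix contains 205.149.75.247:
  204.0.0.0/7 (204.0.0.0 - 205.255.255.255) -> 183.92.229.177
  205.0.0.0/8 (205.0.0.0 - 205.255.255.255) -> 183.92.229.18
  205.144.0.0/12 (205.144.0.0 - 205.159.255.255) -> 183.92.229.247
  205.149.0.0/17 (205.149.0.0 - 205.149.127.255) -> 183.92.229.24
  205.149.64.0/19 (205.149.64.0 - 205.149.95.255) -> 183.92.229.44
More-specific entries that do NOT match:
  205.149.75.224/29 (205.149.75.224 - 205.149.75.231) does not contain 205.149.75.247
  205.149.75.128/26 (205.149.75.128 - 205.149.75.191) does not contain 205.149.75.247
  205.149.72.0/23 (205.149.72.0 - 205.149.73.255) does not contain 205.149.75.247
  205.149.76.0/22 (205.149.76.0 - 205.149.79.255) does not contain 205.149.75.247
Longest matching prefix is /19 -> next hop 183.92.229.44.

183.92.229.44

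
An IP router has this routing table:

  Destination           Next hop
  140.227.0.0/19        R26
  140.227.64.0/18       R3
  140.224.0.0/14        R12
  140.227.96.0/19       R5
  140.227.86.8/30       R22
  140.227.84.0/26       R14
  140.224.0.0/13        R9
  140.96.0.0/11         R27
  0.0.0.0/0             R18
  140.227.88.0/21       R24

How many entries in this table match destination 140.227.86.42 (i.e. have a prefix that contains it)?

4

Prefixes containing 140.227.86.42:
  0.0.0.0/0 (default, matches everything)
  140.224.0.0/13 (140.224.0.0 - 140.231.255.255)
  140.224.0.0/14 (140.224.0.0 - 140.227.255.255)
  140.227.64.0/18 (140.227.64.0 - 140.227.127.255)
Total matching entries: 4.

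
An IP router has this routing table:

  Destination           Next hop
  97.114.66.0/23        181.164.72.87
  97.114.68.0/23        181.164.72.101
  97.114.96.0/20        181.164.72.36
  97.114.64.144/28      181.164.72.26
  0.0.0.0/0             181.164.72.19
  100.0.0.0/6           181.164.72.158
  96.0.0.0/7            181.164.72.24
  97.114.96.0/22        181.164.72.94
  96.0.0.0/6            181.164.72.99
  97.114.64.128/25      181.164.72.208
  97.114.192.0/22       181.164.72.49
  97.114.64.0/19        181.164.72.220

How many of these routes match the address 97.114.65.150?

Prefixes containing 97.114.65.150:
  0.0.0.0/0 (default, matches everything)
  96.0.0.0/6 (96.0.0.0 - 99.255.255.255)
  96.0.0.0/7 (96.0.0.0 - 97.255.255.255)
  97.114.64.0/19 (97.114.64.0 - 97.114.95.255)
Total matching entries: 4.

4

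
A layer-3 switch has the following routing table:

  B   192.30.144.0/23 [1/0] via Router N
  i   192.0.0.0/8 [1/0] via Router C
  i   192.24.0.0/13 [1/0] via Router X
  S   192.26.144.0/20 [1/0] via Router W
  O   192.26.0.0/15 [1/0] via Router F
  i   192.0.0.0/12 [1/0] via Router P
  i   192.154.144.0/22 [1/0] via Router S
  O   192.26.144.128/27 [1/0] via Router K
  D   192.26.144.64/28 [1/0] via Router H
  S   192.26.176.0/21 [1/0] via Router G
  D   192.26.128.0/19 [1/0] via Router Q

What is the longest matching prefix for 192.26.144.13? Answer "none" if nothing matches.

192.26.144.0/20

Entries matching 192.26.144.13:
  192.0.0.0/8 (192.0.0.0 - 192.255.255.255)
  192.24.0.0/13 (192.24.0.0 - 192.31.255.255)
  192.26.0.0/15 (192.26.0.0 - 192.27.255.255)
  192.26.128.0/19 (192.26.128.0 - 192.26.159.255)
  192.26.144.0/20 (192.26.144.0 - 192.26.159.255)
Most specific is 192.26.144.0/20.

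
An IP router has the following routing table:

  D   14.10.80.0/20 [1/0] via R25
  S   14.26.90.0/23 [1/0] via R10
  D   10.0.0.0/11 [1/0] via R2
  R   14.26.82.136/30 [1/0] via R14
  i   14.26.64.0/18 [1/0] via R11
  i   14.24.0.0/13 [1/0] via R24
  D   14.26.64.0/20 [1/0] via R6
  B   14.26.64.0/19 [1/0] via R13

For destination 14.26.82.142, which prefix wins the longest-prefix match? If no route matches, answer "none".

14.26.64.0/19

Entries matching 14.26.82.142:
  14.24.0.0/13 (14.24.0.0 - 14.31.255.255)
  14.26.64.0/18 (14.26.64.0 - 14.26.127.255)
  14.26.64.0/19 (14.26.64.0 - 14.26.95.255)
Most specific is 14.26.64.0/19.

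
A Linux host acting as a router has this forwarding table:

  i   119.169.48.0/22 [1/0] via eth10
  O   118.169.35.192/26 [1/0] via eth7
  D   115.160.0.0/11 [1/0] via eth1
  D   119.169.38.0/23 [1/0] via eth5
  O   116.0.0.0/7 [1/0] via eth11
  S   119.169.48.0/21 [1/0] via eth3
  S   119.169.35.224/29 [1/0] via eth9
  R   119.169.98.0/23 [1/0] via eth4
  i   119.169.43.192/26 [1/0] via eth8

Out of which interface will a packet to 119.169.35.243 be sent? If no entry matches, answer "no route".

no route

No entry's prefix contains 119.169.35.243; there is no default route.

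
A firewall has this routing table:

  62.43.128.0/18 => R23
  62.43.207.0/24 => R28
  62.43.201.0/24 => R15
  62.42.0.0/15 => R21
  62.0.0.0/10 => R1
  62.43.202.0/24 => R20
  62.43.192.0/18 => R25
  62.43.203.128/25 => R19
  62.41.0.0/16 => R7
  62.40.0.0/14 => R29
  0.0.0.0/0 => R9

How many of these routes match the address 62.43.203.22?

Prefixes containing 62.43.203.22:
  0.0.0.0/0 (default, matches everything)
  62.0.0.0/10 (62.0.0.0 - 62.63.255.255)
  62.40.0.0/14 (62.40.0.0 - 62.43.255.255)
  62.42.0.0/15 (62.42.0.0 - 62.43.255.255)
  62.43.192.0/18 (62.43.192.0 - 62.43.255.255)
Total matching entries: 5.

5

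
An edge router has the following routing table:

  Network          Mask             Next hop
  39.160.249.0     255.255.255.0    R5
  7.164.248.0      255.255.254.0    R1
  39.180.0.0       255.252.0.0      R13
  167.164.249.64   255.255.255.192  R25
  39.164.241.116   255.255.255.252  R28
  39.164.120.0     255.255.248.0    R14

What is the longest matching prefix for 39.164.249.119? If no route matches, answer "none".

39.164.249.119 is outside every listed prefix and there is no default route.

none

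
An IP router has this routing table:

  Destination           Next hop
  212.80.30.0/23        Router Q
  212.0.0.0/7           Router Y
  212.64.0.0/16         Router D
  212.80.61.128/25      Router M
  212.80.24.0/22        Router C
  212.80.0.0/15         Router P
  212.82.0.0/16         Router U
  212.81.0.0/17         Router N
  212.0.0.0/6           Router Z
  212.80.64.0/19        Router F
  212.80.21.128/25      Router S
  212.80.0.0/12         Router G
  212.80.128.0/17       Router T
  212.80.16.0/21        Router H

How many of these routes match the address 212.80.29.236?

4

Prefixes containing 212.80.29.236:
  212.0.0.0/6 (212.0.0.0 - 215.255.255.255)
  212.0.0.0/7 (212.0.0.0 - 213.255.255.255)
  212.80.0.0/12 (212.80.0.0 - 212.95.255.255)
  212.80.0.0/15 (212.80.0.0 - 212.81.255.255)
Total matching entries: 4.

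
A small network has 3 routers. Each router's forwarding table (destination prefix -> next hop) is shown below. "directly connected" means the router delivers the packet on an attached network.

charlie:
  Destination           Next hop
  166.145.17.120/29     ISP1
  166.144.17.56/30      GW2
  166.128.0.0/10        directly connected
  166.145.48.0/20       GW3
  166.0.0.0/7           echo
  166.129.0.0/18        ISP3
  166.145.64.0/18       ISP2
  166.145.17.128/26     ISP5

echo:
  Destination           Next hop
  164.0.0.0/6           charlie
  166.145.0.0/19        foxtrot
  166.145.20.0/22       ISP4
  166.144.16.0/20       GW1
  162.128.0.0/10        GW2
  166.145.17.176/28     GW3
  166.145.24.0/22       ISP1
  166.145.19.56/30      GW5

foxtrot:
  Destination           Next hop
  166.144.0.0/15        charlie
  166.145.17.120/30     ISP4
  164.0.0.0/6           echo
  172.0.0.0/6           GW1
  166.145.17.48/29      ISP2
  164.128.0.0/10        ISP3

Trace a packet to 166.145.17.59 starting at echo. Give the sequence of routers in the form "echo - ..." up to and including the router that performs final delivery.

At echo: longest match for 166.145.17.59 is 166.145.0.0/19 -> foxtrot
At foxtrot: longest match for 166.145.17.59 is 166.144.0.0/15 -> charlie
At charlie: longest match for 166.145.17.59 is 166.128.0.0/10 -> directly connected

echo - foxtrot - charlie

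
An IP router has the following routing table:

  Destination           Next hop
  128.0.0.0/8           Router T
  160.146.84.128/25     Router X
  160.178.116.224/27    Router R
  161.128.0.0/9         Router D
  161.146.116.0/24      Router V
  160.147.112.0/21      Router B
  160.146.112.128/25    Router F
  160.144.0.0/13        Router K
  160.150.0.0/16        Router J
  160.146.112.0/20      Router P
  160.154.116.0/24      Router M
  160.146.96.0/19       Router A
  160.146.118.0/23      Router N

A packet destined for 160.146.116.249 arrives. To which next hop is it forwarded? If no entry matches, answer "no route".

Router P

Routes whose prefix contains 160.146.116.249:
  160.144.0.0/13 (160.144.0.0 - 160.151.255.255) -> Router K
  160.146.96.0/19 (160.146.96.0 - 160.146.127.255) -> Router A
  160.146.112.0/20 (160.146.112.0 - 160.146.127.255) -> Router P
More-specific entries that do NOT match:
  160.178.116.224/27 (160.178.116.224 - 160.178.116.255) does not contain 160.146.116.249
  160.146.84.128/25 (160.146.84.128 - 160.146.84.255) does not contain 160.146.116.249
  160.146.112.128/25 (160.146.112.128 - 160.146.112.255) does not contain 160.146.116.249
  161.146.116.0/24 (161.146.116.0 - 161.146.116.255) does not contain 160.146.116.249
  160.154.116.0/24 (160.154.116.0 - 160.154.116.255) does not contain 160.146.116.249
  160.146.118.0/23 (160.146.118.0 - 160.146.119.255) does not contain 160.146.116.249
  160.147.112.0/21 (160.147.112.0 - 160.147.119.255) does not contain 160.146.116.249
Longest matching prefix is /20 -> next hop Router P.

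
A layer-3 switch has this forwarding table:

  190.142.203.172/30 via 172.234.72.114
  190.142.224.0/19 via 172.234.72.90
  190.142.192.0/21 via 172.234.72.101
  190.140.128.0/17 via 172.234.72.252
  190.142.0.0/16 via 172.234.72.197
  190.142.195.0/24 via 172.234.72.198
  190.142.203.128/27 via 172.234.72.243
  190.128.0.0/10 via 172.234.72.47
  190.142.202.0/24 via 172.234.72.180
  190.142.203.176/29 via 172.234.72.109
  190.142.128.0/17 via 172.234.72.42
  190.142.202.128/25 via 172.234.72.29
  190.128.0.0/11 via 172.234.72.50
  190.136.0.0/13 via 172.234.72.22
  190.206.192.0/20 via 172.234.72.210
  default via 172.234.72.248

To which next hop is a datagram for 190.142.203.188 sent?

Routes whose prefix contains 190.142.203.188:
  0.0.0.0/0 (default, matches everything) -> 172.234.72.248
  190.128.0.0/10 (190.128.0.0 - 190.191.255.255) -> 172.234.72.47
  190.128.0.0/11 (190.128.0.0 - 190.159.255.255) -> 172.234.72.50
  190.136.0.0/13 (190.136.0.0 - 190.143.255.255) -> 172.234.72.22
  190.142.0.0/16 (190.142.0.0 - 190.142.255.255) -> 172.234.72.197
  190.142.128.0/17 (190.142.128.0 - 190.142.255.255) -> 172.234.72.42
More-specific entries that do NOT match:
  190.142.203.172/30 (190.142.203.172 - 190.142.203.175) does not contain 190.142.203.188
  190.142.203.176/29 (190.142.203.176 - 190.142.203.183) does not contain 190.142.203.188
  190.142.203.128/27 (190.142.203.128 - 190.142.203.159) does not contain 190.142.203.188
  190.142.202.128/25 (190.142.202.128 - 190.142.202.255) does not contain 190.142.203.188
  190.142.195.0/24 (190.142.195.0 - 190.142.195.255) does not contain 190.142.203.188
  190.142.202.0/24 (190.142.202.0 - 190.142.202.255) does not contain 190.142.203.188
  190.142.192.0/21 (190.142.192.0 - 190.142.199.255) does not contain 190.142.203.188
  190.206.192.0/20 (190.206.192.0 - 190.206.207.255) does not contain 190.142.203.188
  190.142.224.0/19 (190.142.224.0 - 190.142.255.255) does not contain 190.142.203.188
Longest matching prefix is /17 -> next hop 172.234.72.42.

172.234.72.42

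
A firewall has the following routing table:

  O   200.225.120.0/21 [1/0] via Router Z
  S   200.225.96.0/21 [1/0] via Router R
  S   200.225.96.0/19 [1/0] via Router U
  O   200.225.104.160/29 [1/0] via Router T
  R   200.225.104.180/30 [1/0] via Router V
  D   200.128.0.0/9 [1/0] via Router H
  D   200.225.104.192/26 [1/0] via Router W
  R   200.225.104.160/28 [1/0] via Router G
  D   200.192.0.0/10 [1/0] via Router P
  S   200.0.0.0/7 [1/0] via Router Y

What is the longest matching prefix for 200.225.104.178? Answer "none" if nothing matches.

Entries matching 200.225.104.178:
  200.0.0.0/7 (200.0.0.0 - 201.255.255.255)
  200.128.0.0/9 (200.128.0.0 - 200.255.255.255)
  200.192.0.0/10 (200.192.0.0 - 200.255.255.255)
  200.225.96.0/19 (200.225.96.0 - 200.225.127.255)
Most specific is 200.225.96.0/19.

200.225.96.0/19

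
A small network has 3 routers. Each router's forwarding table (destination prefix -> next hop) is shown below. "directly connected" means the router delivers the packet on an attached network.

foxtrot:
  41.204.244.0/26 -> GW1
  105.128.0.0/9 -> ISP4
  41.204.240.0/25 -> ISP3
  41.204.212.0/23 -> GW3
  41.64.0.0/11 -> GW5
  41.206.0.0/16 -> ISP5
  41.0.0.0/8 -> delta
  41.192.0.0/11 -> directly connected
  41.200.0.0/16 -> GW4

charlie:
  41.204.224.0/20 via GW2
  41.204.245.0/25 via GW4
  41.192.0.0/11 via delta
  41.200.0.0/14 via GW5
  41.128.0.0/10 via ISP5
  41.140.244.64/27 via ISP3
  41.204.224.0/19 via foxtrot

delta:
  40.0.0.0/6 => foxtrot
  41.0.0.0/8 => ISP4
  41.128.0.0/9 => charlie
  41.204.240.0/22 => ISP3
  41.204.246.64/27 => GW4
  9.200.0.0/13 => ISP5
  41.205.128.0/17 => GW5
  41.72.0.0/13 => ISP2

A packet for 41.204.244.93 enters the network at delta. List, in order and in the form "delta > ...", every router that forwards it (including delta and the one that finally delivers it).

At delta: longest match for 41.204.244.93 is 41.128.0.0/9 -> charlie
At charlie: longest match for 41.204.244.93 is 41.204.224.0/19 -> foxtrot
At foxtrot: longest match for 41.204.244.93 is 41.192.0.0/11 -> directly connected

delta > charlie > foxtrot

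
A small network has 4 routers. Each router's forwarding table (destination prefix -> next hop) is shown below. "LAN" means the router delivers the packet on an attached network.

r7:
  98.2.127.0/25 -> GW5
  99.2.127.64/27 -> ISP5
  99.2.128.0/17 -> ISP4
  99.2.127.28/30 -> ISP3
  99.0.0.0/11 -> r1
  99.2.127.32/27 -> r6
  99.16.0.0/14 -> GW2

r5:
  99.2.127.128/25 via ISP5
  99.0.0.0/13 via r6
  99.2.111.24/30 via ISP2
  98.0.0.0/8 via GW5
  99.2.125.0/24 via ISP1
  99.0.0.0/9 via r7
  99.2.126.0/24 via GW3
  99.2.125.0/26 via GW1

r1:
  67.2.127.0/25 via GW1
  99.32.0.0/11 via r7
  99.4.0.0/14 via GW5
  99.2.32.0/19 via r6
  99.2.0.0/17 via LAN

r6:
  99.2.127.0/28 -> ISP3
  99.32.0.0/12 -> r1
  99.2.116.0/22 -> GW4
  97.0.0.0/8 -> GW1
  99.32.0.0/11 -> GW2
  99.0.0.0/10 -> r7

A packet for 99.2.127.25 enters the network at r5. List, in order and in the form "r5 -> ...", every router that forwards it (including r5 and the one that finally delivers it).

r5 -> r6 -> r7 -> r1

At r5: longest match for 99.2.127.25 is 99.0.0.0/13 -> r6
At r6: longest match for 99.2.127.25 is 99.0.0.0/10 -> r7
At r7: longest match for 99.2.127.25 is 99.0.0.0/11 -> r1
At r1: longest match for 99.2.127.25 is 99.2.0.0/17 -> LAN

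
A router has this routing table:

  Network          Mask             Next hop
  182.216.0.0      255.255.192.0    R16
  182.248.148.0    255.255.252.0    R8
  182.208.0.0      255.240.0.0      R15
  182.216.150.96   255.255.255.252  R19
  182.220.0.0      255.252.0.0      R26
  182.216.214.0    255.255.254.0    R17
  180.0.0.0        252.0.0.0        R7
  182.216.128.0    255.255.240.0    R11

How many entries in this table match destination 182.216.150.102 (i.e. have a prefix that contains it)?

Prefixes containing 182.216.150.102:
  180.0.0.0/6 (180.0.0.0 - 183.255.255.255)
  182.208.0.0/12 (182.208.0.0 - 182.223.255.255)
Total matching entries: 2.

2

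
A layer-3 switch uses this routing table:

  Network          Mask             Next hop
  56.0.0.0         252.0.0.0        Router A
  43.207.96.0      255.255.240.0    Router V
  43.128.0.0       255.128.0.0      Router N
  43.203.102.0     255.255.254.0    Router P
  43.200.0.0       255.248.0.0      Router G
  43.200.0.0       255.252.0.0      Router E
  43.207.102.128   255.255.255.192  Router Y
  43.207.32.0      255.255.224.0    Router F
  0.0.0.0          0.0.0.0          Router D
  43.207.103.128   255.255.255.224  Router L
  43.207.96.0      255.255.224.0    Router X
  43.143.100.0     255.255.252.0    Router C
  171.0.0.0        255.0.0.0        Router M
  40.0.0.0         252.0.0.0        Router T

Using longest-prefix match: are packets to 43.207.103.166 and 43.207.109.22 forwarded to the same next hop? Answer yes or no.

43.207.103.166: longest match 43.207.96.0/20 -> Router V
43.207.109.22: longest match 43.207.96.0/20 -> Router V

yes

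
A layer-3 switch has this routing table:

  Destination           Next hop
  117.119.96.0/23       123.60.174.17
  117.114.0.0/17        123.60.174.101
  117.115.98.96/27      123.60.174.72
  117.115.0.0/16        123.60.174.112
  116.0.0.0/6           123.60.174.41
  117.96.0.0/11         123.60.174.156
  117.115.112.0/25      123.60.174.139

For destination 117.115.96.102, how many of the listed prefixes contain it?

3

Prefixes containing 117.115.96.102:
  116.0.0.0/6 (116.0.0.0 - 119.255.255.255)
  117.96.0.0/11 (117.96.0.0 - 117.127.255.255)
  117.115.0.0/16 (117.115.0.0 - 117.115.255.255)
Total matching entries: 3.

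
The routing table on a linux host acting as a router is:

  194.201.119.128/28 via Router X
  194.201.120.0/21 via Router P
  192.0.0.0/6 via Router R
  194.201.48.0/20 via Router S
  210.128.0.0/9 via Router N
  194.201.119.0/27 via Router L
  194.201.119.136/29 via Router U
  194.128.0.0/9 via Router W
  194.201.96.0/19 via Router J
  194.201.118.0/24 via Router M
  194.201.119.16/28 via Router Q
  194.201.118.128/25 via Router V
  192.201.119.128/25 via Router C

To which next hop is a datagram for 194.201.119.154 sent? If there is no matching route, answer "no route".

Router J

Routes whose prefix contains 194.201.119.154:
  192.0.0.0/6 (192.0.0.0 - 195.255.255.255) -> Router R
  194.128.0.0/9 (194.128.0.0 - 194.255.255.255) -> Router W
  194.201.96.0/19 (194.201.96.0 - 194.201.127.255) -> Router J
More-specific entries that do NOT match:
  194.201.119.136/29 (194.201.119.136 - 194.201.119.143) does not contain 194.201.119.154
  194.201.119.128/28 (194.201.119.128 - 194.201.119.143) does not contain 194.201.119.154
  194.201.119.16/28 (194.201.119.16 - 194.201.119.31) does not contain 194.201.119.154
  194.201.119.0/27 (194.201.119.0 - 194.201.119.31) does not contain 194.201.119.154
  194.201.118.128/25 (194.201.118.128 - 194.201.118.255) does not contain 194.201.119.154
  192.201.119.128/25 (192.201.119.128 - 192.201.119.255) does not contain 194.201.119.154
  194.201.118.0/24 (194.201.118.0 - 194.201.118.255) does not contain 194.201.119.154
  194.201.120.0/21 (194.201.120.0 - 194.201.127.255) does not contain 194.201.119.154
  194.201.48.0/20 (194.201.48.0 - 194.201.63.255) does not contain 194.201.119.154
Longest matching prefix is /19 -> next hop Router J.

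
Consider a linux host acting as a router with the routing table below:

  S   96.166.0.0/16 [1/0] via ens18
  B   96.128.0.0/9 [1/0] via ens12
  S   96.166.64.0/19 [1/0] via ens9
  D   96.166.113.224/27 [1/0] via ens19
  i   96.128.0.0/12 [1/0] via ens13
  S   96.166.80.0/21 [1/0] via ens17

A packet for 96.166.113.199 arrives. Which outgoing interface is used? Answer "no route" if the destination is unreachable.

ens18

Routes whose prefix contains 96.166.113.199:
  96.128.0.0/9 (96.128.0.0 - 96.255.255.255) -> ens12
  96.166.0.0/16 (96.166.0.0 - 96.166.255.255) -> ens18
More-specific entries that do NOT match:
  96.166.113.224/27 (96.166.113.224 - 96.166.113.255) does not contain 96.166.113.199
  96.166.80.0/21 (96.166.80.0 - 96.166.87.255) does not contain 96.166.113.199
  96.166.64.0/19 (96.166.64.0 - 96.166.95.255) does not contain 96.166.113.199
Longest matching prefix is /16 -> interface ens18.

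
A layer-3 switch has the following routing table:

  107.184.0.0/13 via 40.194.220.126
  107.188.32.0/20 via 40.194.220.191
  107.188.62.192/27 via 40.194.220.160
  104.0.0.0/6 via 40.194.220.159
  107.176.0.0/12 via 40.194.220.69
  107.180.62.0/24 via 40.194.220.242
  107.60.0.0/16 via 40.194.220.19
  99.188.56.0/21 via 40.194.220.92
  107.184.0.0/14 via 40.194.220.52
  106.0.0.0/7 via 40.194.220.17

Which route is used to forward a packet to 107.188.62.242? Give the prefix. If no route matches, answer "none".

Entries matching 107.188.62.242:
  104.0.0.0/6 (104.0.0.0 - 107.255.255.255)
  106.0.0.0/7 (106.0.0.0 - 107.255.255.255)
  107.176.0.0/12 (107.176.0.0 - 107.191.255.255)
  107.184.0.0/13 (107.184.0.0 - 107.191.255.255)
Most specific is 107.184.0.0/13.

107.184.0.0/13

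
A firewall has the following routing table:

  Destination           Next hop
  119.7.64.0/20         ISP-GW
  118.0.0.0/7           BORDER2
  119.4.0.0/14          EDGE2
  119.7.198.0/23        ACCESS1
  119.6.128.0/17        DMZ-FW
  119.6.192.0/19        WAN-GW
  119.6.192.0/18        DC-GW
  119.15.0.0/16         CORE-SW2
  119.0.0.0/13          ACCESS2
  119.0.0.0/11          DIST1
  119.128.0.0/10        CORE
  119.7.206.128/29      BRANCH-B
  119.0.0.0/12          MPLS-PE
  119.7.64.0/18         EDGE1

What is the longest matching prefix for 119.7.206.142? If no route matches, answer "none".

119.4.0.0/14

Entries matching 119.7.206.142:
  118.0.0.0/7 (118.0.0.0 - 119.255.255.255)
  119.0.0.0/11 (119.0.0.0 - 119.31.255.255)
  119.0.0.0/12 (119.0.0.0 - 119.15.255.255)
  119.0.0.0/13 (119.0.0.0 - 119.7.255.255)
  119.4.0.0/14 (119.4.0.0 - 119.7.255.255)
Most specific is 119.4.0.0/14.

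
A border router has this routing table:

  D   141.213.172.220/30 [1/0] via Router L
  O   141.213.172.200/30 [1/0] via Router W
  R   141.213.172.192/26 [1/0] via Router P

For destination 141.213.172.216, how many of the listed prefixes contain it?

1

Prefixes containing 141.213.172.216:
  141.213.172.192/26 (141.213.172.192 - 141.213.172.255)
Total matching entries: 1.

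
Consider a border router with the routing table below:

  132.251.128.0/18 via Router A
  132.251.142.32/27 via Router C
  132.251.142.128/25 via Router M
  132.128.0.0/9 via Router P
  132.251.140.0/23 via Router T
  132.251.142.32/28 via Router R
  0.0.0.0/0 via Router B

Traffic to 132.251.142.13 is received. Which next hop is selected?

Routes whose prefix contains 132.251.142.13:
  0.0.0.0/0 (default, matches everything) -> Router B
  132.128.0.0/9 (132.128.0.0 - 132.255.255.255) -> Router P
  132.251.128.0/18 (132.251.128.0 - 132.251.191.255) -> Router A
More-specific entries that do NOT match:
  132.251.142.32/28 (132.251.142.32 - 132.251.142.47) does not contain 132.251.142.13
  132.251.142.32/27 (132.251.142.32 - 132.251.142.63) does not contain 132.251.142.13
  132.251.142.128/25 (132.251.142.128 - 132.251.142.255) does not contain 132.251.142.13
  132.251.140.0/23 (132.251.140.0 - 132.251.141.255) does not contain 132.251.142.13
Longest matching prefix is /18 -> next hop Router A.

Router A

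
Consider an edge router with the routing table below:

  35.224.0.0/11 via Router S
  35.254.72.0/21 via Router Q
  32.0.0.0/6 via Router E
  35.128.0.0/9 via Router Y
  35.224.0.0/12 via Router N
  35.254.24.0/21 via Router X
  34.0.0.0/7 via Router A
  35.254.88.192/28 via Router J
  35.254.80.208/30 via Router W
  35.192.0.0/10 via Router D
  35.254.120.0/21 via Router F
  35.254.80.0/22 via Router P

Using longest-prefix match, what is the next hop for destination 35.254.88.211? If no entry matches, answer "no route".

Routes whose prefix contains 35.254.88.211:
  32.0.0.0/6 (32.0.0.0 - 35.255.255.255) -> Router E
  34.0.0.0/7 (34.0.0.0 - 35.255.255.255) -> Router A
  35.128.0.0/9 (35.128.0.0 - 35.255.255.255) -> Router Y
  35.192.0.0/10 (35.192.0.0 - 35.255.255.255) -> Router D
  35.224.0.0/11 (35.224.0.0 - 35.255.255.255) -> Router S
More-specific entries that do NOT match:
  35.254.80.208/30 (35.254.80.208 - 35.254.80.211) does not contain 35.254.88.211
  35.254.88.192/28 (35.254.88.192 - 35.254.88.207) does not contain 35.254.88.211
  35.254.80.0/22 (35.254.80.0 - 35.254.83.255) does not contain 35.254.88.211
  35.254.72.0/21 (35.254.72.0 - 35.254.79.255) does not contain 35.254.88.211
  35.254.24.0/21 (35.254.24.0 - 35.254.31.255) does not contain 35.254.88.211
  35.254.120.0/21 (35.254.120.0 - 35.254.127.255) does not contain 35.254.88.211
  35.224.0.0/12 (35.224.0.0 - 35.239.255.255) does not contain 35.254.88.211
Longest matching prefix is /11 -> next hop Router S.

Router S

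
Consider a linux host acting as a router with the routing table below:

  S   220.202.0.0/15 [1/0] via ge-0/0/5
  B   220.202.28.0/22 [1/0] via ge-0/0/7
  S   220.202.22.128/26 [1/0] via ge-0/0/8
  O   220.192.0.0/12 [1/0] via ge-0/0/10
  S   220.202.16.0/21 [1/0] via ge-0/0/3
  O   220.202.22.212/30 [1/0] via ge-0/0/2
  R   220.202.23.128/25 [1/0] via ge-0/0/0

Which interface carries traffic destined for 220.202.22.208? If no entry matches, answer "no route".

ge-0/0/3

Routes whose prefix contains 220.202.22.208:
  220.192.0.0/12 (220.192.0.0 - 220.207.255.255) -> ge-0/0/10
  220.202.0.0/15 (220.202.0.0 - 220.203.255.255) -> ge-0/0/5
  220.202.16.0/21 (220.202.16.0 - 220.202.23.255) -> ge-0/0/3
More-specific entries that do NOT match:
  220.202.22.212/30 (220.202.22.212 - 220.202.22.215) does not contain 220.202.22.208
  220.202.22.128/26 (220.202.22.128 - 220.202.22.191) does not contain 220.202.22.208
  220.202.23.128/25 (220.202.23.128 - 220.202.23.255) does not contain 220.202.22.208
  220.202.28.0/22 (220.202.28.0 - 220.202.31.255) does not contain 220.202.22.208
Longest matching prefix is /21 -> interface ge-0/0/3.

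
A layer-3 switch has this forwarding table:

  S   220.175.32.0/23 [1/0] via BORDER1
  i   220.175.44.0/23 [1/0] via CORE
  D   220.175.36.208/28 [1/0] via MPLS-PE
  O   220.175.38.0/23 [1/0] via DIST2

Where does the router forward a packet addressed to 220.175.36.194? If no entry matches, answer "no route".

no route

No entry's prefix contains 220.175.36.194; there is no default route.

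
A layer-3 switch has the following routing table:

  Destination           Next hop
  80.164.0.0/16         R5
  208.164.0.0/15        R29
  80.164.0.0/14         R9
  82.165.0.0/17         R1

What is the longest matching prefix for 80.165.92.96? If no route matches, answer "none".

80.164.0.0/14

Entries matching 80.165.92.96:
  80.164.0.0/14 (80.164.0.0 - 80.167.255.255)
Most specific is 80.164.0.0/14.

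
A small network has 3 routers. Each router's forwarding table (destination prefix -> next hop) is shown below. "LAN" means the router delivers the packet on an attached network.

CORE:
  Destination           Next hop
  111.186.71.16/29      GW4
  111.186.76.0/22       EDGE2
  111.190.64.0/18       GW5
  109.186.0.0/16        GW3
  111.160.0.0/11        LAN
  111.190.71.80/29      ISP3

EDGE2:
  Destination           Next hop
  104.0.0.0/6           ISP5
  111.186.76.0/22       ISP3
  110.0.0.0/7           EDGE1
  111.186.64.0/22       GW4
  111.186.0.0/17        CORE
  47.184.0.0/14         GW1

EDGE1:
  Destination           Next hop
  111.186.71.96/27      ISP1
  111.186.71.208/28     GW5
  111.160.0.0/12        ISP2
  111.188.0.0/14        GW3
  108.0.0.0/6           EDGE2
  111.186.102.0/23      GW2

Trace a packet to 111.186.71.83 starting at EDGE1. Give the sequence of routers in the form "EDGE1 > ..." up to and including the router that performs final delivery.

At EDGE1: longest match for 111.186.71.83 is 108.0.0.0/6 -> EDGE2
At EDGE2: longest match for 111.186.71.83 is 111.186.0.0/17 -> CORE
At CORE: longest match for 111.186.71.83 is 111.160.0.0/11 -> LAN

EDGE1 > EDGE2 > CORE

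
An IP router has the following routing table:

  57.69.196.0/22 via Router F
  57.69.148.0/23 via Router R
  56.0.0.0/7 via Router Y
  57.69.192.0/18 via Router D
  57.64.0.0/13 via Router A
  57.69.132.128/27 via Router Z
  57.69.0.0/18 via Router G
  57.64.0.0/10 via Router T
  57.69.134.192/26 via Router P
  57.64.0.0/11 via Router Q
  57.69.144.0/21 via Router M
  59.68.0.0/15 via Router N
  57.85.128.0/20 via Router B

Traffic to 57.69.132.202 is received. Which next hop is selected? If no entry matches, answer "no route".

Routes whose prefix contains 57.69.132.202:
  56.0.0.0/7 (56.0.0.0 - 57.255.255.255) -> Router Y
  57.64.0.0/10 (57.64.0.0 - 57.127.255.255) -> Router T
  57.64.0.0/11 (57.64.0.0 - 57.95.255.255) -> Router Q
  57.64.0.0/13 (57.64.0.0 - 57.71.255.255) -> Router A
More-specific entries that do NOT match:
  57.69.132.128/27 (57.69.132.128 - 57.69.132.159) does not contain 57.69.132.202
  57.69.134.192/26 (57.69.134.192 - 57.69.134.255) does not contain 57.69.132.202
  57.69.148.0/23 (57.69.148.0 - 57.69.149.255) does not contain 57.69.132.202
  57.69.196.0/22 (57.69.196.0 - 57.69.199.255) does not contain 57.69.132.202
  57.69.144.0/21 (57.69.144.0 - 57.69.151.255) does not contain 57.69.132.202
  57.85.128.0/20 (57.85.128.0 - 57.85.143.255) does not contain 57.69.132.202
  57.69.192.0/18 (57.69.192.0 - 57.69.255.255) does not contain 57.69.132.202
  57.69.0.0/18 (57.69.0.0 - 57.69.63.255) does not contain 57.69.132.202
  59.68.0.0/15 (59.68.0.0 - 59.69.255.255) does not contain 57.69.132.202
Longest matching prefix is /13 -> next hop Router A.

Router A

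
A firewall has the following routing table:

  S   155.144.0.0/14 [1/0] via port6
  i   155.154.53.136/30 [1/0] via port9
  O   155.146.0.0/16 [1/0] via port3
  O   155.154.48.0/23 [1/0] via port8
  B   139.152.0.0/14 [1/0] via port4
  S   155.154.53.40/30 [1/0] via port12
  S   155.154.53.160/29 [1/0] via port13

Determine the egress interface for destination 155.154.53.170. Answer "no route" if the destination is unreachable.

No entry's prefix contains 155.154.53.170; there is no default route.

no route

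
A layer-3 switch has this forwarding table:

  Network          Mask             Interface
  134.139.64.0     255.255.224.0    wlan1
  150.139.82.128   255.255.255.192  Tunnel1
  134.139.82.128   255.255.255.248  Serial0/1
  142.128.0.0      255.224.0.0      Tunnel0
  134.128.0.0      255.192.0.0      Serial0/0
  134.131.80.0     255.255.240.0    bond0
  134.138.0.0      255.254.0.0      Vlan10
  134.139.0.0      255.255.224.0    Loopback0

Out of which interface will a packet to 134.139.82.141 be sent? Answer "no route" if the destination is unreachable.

wlan1

Routes whose prefix contains 134.139.82.141:
  134.128.0.0/10 (134.128.0.0 - 134.191.255.255) -> Serial0/0
  134.138.0.0/15 (134.138.0.0 - 134.139.255.255) -> Vlan10
  134.139.64.0/19 (134.139.64.0 - 134.139.95.255) -> wlan1
More-specific entries that do NOT match:
  134.139.82.128/29 (134.139.82.128 - 134.139.82.135) does not contain 134.139.82.141
  150.139.82.128/26 (150.139.82.128 - 150.139.82.191) does not contain 134.139.82.141
  134.131.80.0/20 (134.131.80.0 - 134.131.95.255) does not contain 134.139.82.141
Longest matching prefix is /19 -> interface wlan1.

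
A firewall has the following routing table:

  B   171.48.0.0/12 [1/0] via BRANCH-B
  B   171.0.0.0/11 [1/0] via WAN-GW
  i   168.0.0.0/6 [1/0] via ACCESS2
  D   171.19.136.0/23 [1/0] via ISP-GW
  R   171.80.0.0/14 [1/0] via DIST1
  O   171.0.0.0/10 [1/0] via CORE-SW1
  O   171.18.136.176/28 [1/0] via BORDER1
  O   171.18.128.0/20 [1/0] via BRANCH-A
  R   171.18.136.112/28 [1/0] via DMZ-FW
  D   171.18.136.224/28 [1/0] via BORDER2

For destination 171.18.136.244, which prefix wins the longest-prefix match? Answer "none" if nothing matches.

Entries matching 171.18.136.244:
  168.0.0.0/6 (168.0.0.0 - 171.255.255.255)
  171.0.0.0/10 (171.0.0.0 - 171.63.255.255)
  171.0.0.0/11 (171.0.0.0 - 171.31.255.255)
  171.18.128.0/20 (171.18.128.0 - 171.18.143.255)
Most specific is 171.18.128.0/20.

171.18.128.0/20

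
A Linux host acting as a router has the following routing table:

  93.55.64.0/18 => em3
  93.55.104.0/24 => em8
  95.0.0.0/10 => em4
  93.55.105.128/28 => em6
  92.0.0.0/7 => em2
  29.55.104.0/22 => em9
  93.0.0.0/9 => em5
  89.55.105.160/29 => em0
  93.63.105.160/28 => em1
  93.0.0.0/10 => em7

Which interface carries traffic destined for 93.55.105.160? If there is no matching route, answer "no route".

em3

Routes whose prefix contains 93.55.105.160:
  92.0.0.0/7 (92.0.0.0 - 93.255.255.255) -> em2
  93.0.0.0/9 (93.0.0.0 - 93.127.255.255) -> em5
  93.0.0.0/10 (93.0.0.0 - 93.63.255.255) -> em7
  93.55.64.0/18 (93.55.64.0 - 93.55.127.255) -> em3
More-specific entries that do NOT match:
  89.55.105.160/29 (89.55.105.160 - 89.55.105.167) does not contain 93.55.105.160
  93.55.105.128/28 (93.55.105.128 - 93.55.105.143) does not contain 93.55.105.160
  93.63.105.160/28 (93.63.105.160 - 93.63.105.175) does not contain 93.55.105.160
  93.55.104.0/24 (93.55.104.0 - 93.55.104.255) does not contain 93.55.105.160
  29.55.104.0/22 (29.55.104.0 - 29.55.107.255) does not contain 93.55.105.160
Longest matching prefix is /18 -> interface em3.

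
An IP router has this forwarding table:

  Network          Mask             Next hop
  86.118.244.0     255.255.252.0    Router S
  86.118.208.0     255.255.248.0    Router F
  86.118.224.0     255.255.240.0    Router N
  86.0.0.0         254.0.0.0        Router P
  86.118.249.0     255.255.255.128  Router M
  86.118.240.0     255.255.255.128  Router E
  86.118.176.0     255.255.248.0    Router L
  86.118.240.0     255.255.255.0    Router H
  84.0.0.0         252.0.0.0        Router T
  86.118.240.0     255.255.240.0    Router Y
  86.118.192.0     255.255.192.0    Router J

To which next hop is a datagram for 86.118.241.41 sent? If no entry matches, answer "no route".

Router Y

Routes whose prefix contains 86.118.241.41:
  84.0.0.0/6 (84.0.0.0 - 87.255.255.255) -> Router T
  86.0.0.0/7 (86.0.0.0 - 87.255.255.255) -> Router P
  86.118.192.0/18 (86.118.192.0 - 86.118.255.255) -> Router J
  86.118.240.0/20 (86.118.240.0 - 86.118.255.255) -> Router Y
More-specific entries that do NOT match:
  86.118.249.0/25 (86.118.249.0 - 86.118.249.127) does not contain 86.118.241.41
  86.118.240.0/25 (86.118.240.0 - 86.118.240.127) does not contain 86.118.241.41
  86.118.240.0/24 (86.118.240.0 - 86.118.240.255) does not contain 86.118.241.41
  86.118.244.0/22 (86.118.244.0 - 86.118.247.255) does not contain 86.118.241.41
  86.118.208.0/21 (86.118.208.0 - 86.118.215.255) does not contain 86.118.241.41
  86.118.176.0/21 (86.118.176.0 - 86.118.183.255) does not contain 86.118.241.41
Longest matching prefix is /20 -> next hop Router Y.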